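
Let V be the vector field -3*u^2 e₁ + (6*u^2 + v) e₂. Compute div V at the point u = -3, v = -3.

19

∂V₁/∂u = -6*u
∂V₂/∂v = 1
∇·V = -6*u + 1
At (-3, -3): 19.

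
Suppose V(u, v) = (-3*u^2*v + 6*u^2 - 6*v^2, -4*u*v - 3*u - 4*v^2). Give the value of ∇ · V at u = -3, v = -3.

-54

∂V₁/∂u = -6*u*v + 12*u
∂V₂/∂v = -4*u - 8*v
∇·V = -6*u*v + 8*u - 8*v
At (-3, -3): -54.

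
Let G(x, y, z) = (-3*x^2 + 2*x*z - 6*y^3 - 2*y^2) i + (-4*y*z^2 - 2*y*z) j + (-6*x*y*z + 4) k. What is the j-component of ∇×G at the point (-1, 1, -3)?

(∇×G)_2 = ∂G₁/∂z − ∂G₃/∂x
= 2*x − (-6*y*z)
= 2*x + 6*y*z
At (-1, 1, -3): -20.

-20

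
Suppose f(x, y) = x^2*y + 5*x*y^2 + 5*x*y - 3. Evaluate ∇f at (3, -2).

∂f/∂x = 2*x*y + 5*y^2 + 5*y
∂f/∂y = x^2 + 10*x*y + 5*x
∇f = (2*x*y + 5*y^2 + 5*y, x^2 + 10*x*y + 5*x)
At (3, -2): (-2, -36).

(-2, -36)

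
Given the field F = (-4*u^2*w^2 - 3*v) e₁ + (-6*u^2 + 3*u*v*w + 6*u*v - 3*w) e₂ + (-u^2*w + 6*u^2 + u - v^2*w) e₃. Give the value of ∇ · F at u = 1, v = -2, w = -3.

-80

∂F₁/∂u = -8*u*w^2
∂F₂/∂v = 3*u*w + 6*u
∂F₃/∂w = -u^2 - v^2
∇·F = -u^2 - 8*u*w^2 + 3*u*w + 6*u - v^2
At (1, -2, -3): -80.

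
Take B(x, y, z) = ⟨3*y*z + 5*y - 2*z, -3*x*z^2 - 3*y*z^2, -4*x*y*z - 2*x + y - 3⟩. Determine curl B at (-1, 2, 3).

(∇×B)₁ = ∂B₃/∂y − ∂B₂/∂z = 2*x*z + 6*y*z + 1
(∇×B)₂ = ∂B₁/∂z − ∂B₃/∂x = 4*y*z + 3*y
(∇×B)₃ = ∂B₂/∂x − ∂B₁/∂y = -3*z^2 - 3*z - 5
∇×B = (2*x*z + 6*y*z + 1, 4*y*z + 3*y, -3*z^2 - 3*z - 5)
At (-1, 2, 3): (31, 30, -41).

(31, 30, -41)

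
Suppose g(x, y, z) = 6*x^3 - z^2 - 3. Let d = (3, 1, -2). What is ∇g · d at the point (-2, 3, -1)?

212

∂g/∂x = 18*x^2
∂g/∂y = 0
∂g/∂z = -2*z
∇g at (-2, 3, -1) = (72, 0, 2)
∇g · d = (72)(3) + (0)(1) + (2)(-2) = 212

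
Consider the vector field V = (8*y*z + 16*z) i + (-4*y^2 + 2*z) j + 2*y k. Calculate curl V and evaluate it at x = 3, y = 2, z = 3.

(∇×V)₁ = ∂V₃/∂y − ∂V₂/∂z = 0
(∇×V)₂ = ∂V₁/∂z − ∂V₃/∂x = 8*y + 16
(∇×V)₃ = ∂V₂/∂x − ∂V₁/∂y = -8*z
∇×V = (0, 8*y + 16, -8*z)
At (3, 2, 3): (0, 32, -24).

(0, 32, -24)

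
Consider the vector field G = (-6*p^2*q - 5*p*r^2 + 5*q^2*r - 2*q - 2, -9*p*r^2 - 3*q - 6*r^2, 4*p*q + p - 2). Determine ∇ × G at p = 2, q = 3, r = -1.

(∇×G)₁ = ∂G₃/∂q − ∂G₂/∂r = 18*p*r + 4*p + 12*r
(∇×G)₂ = ∂G₁/∂r − ∂G₃/∂p = -10*p*r + 5*q^2 - 4*q - 1
(∇×G)₃ = ∂G₂/∂p − ∂G₁/∂q = 6*p^2 - 10*q*r - 9*r^2 + 2
∇×G = (18*p*r + 4*p + 12*r, -10*p*r + 5*q^2 - 4*q - 1, 6*p^2 - 10*q*r - 9*r^2 + 2)
At (2, 3, -1): (-40, 52, 47).

(-40, 52, 47)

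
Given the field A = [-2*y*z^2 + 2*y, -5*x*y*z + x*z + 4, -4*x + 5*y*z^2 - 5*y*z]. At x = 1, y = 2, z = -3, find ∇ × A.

(∇×A)₁ = ∂A₃/∂y − ∂A₂/∂z = 5*x*y - x + 5*z^2 - 5*z
(∇×A)₂ = ∂A₁/∂z − ∂A₃/∂x = -4*y*z + 4
(∇×A)₃ = ∂A₂/∂x − ∂A₁/∂y = -5*y*z + 2*z^2 + z - 2
∇×A = (5*x*y - x + 5*z^2 - 5*z, -4*y*z + 4, -5*y*z + 2*z^2 + z - 2)
At (1, 2, -3): (69, 28, 43).

(69, 28, 43)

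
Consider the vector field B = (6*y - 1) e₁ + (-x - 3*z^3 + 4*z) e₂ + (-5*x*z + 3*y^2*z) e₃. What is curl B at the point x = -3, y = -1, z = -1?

(11, -5, -7)

(∇×B)₁ = ∂B₃/∂y − ∂B₂/∂z = 6*y*z + 9*z^2 - 4
(∇×B)₂ = ∂B₁/∂z − ∂B₃/∂x = 5*z
(∇×B)₃ = ∂B₂/∂x − ∂B₁/∂y = -7
∇×B = (6*y*z + 9*z^2 - 4, 5*z, -7)
At (-3, -1, -1): (11, -5, -7).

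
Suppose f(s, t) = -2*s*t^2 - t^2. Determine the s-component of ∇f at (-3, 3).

(∇f)_1 = ∂f/∂s = -2*t^2
At (-3, 3): -18.

-18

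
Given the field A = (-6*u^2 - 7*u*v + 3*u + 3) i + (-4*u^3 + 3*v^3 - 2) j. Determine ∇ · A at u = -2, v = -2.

77

∂A₁/∂u = -12*u - 7*v + 3
∂A₂/∂v = 9*v^2
∇·A = -12*u + 9*v^2 - 7*v + 3
At (-2, -2): 77.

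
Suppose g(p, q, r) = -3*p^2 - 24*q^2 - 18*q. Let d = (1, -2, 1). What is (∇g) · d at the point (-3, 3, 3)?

342

∂g/∂p = -6*p
∂g/∂q = -48*q - 18
∂g/∂r = 0
∇g at (-3, 3, 3) = (18, -162, 0)
∇g · d = (18)(1) + (-162)(-2) + (0)(1) = 342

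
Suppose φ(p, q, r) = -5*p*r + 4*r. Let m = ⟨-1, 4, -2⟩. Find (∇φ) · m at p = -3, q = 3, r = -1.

-43

∂φ/∂p = -5*r
∂φ/∂q = 0
∂φ/∂r = -5*p + 4
∇φ at (-3, 3, -1) = (5, 0, 19)
∇φ · m = (5)(-1) + (0)(4) + (19)(-2) = -43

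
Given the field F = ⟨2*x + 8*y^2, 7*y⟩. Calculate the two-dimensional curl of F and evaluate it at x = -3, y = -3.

48

∂F₂/∂x = 0
∂F₁/∂y = 16*y
Scalar curl = -16*y
At (-3, -3): 48.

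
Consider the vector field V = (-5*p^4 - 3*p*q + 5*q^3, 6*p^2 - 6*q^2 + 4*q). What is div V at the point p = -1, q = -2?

∂V₁/∂p = -20*p^3 - 3*q
∂V₂/∂q = -12*q + 4
∇·V = -20*p^3 - 15*q + 4
At (-1, -2): 54.

54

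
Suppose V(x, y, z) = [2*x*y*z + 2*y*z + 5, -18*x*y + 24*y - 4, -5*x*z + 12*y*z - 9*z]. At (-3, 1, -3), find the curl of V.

(∇×V)₁ = ∂V₃/∂y − ∂V₂/∂z = 12*z
(∇×V)₂ = ∂V₁/∂z − ∂V₃/∂x = 2*x*y + 2*y + 5*z
(∇×V)₃ = ∂V₂/∂x − ∂V₁/∂y = -2*x*z - 18*y - 2*z
∇×V = (12*z, 2*x*y + 2*y + 5*z, -2*x*z - 18*y - 2*z)
At (-3, 1, -3): (-36, -19, -30).

(-36, -19, -30)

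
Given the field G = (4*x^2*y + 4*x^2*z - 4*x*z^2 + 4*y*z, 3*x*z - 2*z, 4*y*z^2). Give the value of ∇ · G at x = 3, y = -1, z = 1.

-12

∂G₁/∂x = 8*x*y + 8*x*z - 4*z^2
∂G₂/∂y = 0
∂G₃/∂z = 8*y*z
∇·G = 8*x*y + 8*x*z + 8*y*z - 4*z^2
At (3, -1, 1): -12.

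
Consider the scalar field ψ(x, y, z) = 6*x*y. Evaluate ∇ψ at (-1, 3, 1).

(18, -6, 0)

∂ψ/∂x = 6*y
∂ψ/∂y = 6*x
∂ψ/∂z = 0
∇ψ = (6*y, 6*x, 0)
At (-1, 3, 1): (18, -6, 0).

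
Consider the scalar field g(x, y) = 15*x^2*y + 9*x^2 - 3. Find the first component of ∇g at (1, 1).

(∇g)_1 = ∂g/∂x = 30*x*y + 18*x
At (1, 1): 48.

48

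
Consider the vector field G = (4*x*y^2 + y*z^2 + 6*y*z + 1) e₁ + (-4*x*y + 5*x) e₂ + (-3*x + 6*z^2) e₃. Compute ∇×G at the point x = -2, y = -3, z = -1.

(0, -9, -26)

(∇×G)₁ = ∂G₃/∂y − ∂G₂/∂z = 0
(∇×G)₂ = ∂G₁/∂z − ∂G₃/∂x = 2*y*z + 6*y + 3
(∇×G)₃ = ∂G₂/∂x − ∂G₁/∂y = -8*x*y - 4*y - z^2 - 6*z + 5
∇×G = (0, 2*y*z + 6*y + 3, -8*x*y - 4*y - z^2 - 6*z + 5)
At (-2, -3, -1): (0, -9, -26).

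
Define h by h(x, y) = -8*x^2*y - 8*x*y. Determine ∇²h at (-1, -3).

48

∂²h/∂x² = -16*y
∂²h/∂y² = 0
∇²h = -16*y
At (-1, -3): 48.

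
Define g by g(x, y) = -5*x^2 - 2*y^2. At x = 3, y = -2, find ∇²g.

-14

∂²g/∂x² = -10
∂²g/∂y² = -4
∇²g = -14
At (3, -2): -14.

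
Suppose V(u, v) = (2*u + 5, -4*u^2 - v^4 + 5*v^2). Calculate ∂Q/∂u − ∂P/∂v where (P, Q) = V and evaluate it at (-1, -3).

∂V₂/∂u = -8*u
∂V₁/∂v = 0
Scalar curl = -8*u
At (-1, -3): 8.

8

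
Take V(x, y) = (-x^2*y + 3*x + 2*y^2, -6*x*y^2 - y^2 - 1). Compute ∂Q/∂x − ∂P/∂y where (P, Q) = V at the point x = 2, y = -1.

∂V₂/∂x = -6*y^2
∂V₁/∂y = -x^2 + 4*y
Scalar curl = x^2 - 6*y^2 - 4*y
At (2, -1): 2.

2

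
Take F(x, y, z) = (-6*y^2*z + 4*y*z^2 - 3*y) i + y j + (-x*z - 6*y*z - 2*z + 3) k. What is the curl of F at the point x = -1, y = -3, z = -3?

(18, 15, 75)

(∇×F)₁ = ∂F₃/∂y − ∂F₂/∂z = -6*z
(∇×F)₂ = ∂F₁/∂z − ∂F₃/∂x = -6*y^2 + 8*y*z + z
(∇×F)₃ = ∂F₂/∂x − ∂F₁/∂y = 12*y*z - 4*z^2 + 3
∇×F = (-6*z, -6*y^2 + 8*y*z + z, 12*y*z - 4*z^2 + 3)
At (-1, -3, -3): (18, 15, 75).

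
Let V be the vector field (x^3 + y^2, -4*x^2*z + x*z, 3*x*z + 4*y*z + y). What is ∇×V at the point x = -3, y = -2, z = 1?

(∇×V)₁ = ∂V₃/∂y − ∂V₂/∂z = 4*x^2 - x + 4*z + 1
(∇×V)₂ = ∂V₁/∂z − ∂V₃/∂x = -3*z
(∇×V)₃ = ∂V₂/∂x − ∂V₁/∂y = -8*x*z - 2*y + z
∇×V = (4*x^2 - x + 4*z + 1, -3*z, -8*x*z - 2*y + z)
At (-3, -2, 1): (44, -3, 29).

(44, -3, 29)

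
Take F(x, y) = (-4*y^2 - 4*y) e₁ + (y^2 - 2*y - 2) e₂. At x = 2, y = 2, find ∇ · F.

∂F₁/∂x = 0
∂F₂/∂y = 2*y - 2
∇·F = 2*y - 2
At (2, 2): 2.

2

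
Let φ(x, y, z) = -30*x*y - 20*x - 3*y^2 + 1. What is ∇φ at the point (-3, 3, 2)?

∂φ/∂x = -30*y - 20
∂φ/∂y = -30*x - 6*y
∂φ/∂z = 0
∇φ = (-30*y - 20, -30*x - 6*y, 0)
At (-3, 3, 2): (-110, 72, 0).

(-110, 72, 0)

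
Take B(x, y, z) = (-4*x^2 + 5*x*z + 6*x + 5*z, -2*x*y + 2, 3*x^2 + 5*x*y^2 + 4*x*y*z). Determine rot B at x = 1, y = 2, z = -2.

(∇×B)₁ = ∂B₃/∂y − ∂B₂/∂z = 10*x*y + 4*x*z
(∇×B)₂ = ∂B₁/∂z − ∂B₃/∂x = -x - 5*y^2 - 4*y*z + 5
(∇×B)₃ = ∂B₂/∂x − ∂B₁/∂y = -2*y
∇×B = (10*x*y + 4*x*z, -x - 5*y^2 - 4*y*z + 5, -2*y)
At (1, 2, -2): (12, 0, -4).

(12, 0, -4)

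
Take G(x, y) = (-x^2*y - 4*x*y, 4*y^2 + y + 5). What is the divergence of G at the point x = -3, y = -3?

∂G₁/∂x = -2*x*y - 4*y
∂G₂/∂y = 8*y + 1
∇·G = -2*x*y + 4*y + 1
At (-3, -3): -29.

-29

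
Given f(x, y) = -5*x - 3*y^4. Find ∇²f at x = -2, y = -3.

∂²f/∂x² = 0
∂²f/∂y² = -36*y^2
∇²f = -36*y^2
At (-2, -3): -324.

-324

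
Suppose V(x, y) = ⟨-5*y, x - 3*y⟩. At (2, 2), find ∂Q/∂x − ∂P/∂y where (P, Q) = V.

∂V₂/∂x = 1
∂V₁/∂y = -5
Scalar curl = 6
At (2, 2): 6.

6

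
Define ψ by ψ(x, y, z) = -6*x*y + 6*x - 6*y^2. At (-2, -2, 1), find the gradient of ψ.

(18, 36, 0)

∂ψ/∂x = -6*y + 6
∂ψ/∂y = -6*x - 12*y
∂ψ/∂z = 0
∇ψ = (-6*y + 6, -6*x - 12*y, 0)
At (-2, -2, 1): (18, 36, 0).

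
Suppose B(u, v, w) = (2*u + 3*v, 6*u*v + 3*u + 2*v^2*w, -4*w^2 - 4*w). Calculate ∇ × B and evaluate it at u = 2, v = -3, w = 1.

(-18, 0, -18)

(∇×B)₁ = ∂B₃/∂v − ∂B₂/∂w = -2*v^2
(∇×B)₂ = ∂B₁/∂w − ∂B₃/∂u = 0
(∇×B)₃ = ∂B₂/∂u − ∂B₁/∂v = 6*v
∇×B = (-2*v^2, 0, 6*v)
At (2, -3, 1): (-18, 0, -18).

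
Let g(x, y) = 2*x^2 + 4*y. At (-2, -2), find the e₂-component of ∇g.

(∇g)_2 = ∂g/∂y = 4
At (-2, -2): 4.

4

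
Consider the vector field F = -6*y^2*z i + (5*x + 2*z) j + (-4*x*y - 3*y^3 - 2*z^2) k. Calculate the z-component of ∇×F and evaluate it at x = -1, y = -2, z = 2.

-43

(∇×F)_3 = ∂F₂/∂x − ∂F₁/∂y
= 5 − (-12*y*z)
= 12*y*z + 5
At (-1, -2, 2): -43.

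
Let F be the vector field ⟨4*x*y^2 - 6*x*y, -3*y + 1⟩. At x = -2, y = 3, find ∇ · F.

15

∂F₁/∂x = 4*y^2 - 6*y
∂F₂/∂y = -3
∇·F = 4*y^2 - 6*y - 3
At (-2, 3): 15.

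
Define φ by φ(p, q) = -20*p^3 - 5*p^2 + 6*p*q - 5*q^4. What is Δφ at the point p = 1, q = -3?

∂²φ/∂p² = -10*(12*p + 1)
∂²φ/∂q² = -60*q^2
∇²φ = -120*p - 60*q^2 - 10
At (1, -3): -670.

-670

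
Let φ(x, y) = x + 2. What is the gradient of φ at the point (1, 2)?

∂φ/∂x = 1
∂φ/∂y = 0
∇φ = (1, 0)
At (1, 2): (1, 0).

(1, 0)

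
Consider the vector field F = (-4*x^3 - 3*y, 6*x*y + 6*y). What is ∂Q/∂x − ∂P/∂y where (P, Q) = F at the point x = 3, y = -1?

-3

∂F₂/∂x = 6*y
∂F₁/∂y = -3
Scalar curl = 6*y + 3
At (3, -1): -3.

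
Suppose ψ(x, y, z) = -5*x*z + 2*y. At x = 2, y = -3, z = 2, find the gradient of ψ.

(-10, 2, -10)

∂ψ/∂x = -5*z
∂ψ/∂y = 2
∂ψ/∂z = -5*x
∇ψ = (-5*z, 2, -5*x)
At (2, -3, 2): (-10, 2, -10).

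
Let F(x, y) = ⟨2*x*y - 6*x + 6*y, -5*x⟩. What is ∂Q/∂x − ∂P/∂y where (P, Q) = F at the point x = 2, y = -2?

-15

∂F₂/∂x = -5
∂F₁/∂y = 2*x + 6
Scalar curl = -2*x - 11
At (2, -2): -15.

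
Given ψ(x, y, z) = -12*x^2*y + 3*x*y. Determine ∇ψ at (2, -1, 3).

∂ψ/∂x = -24*x*y + 3*y
∂ψ/∂y = -12*x^2 + 3*x
∂ψ/∂z = 0
∇ψ = (-24*x*y + 3*y, -12*x^2 + 3*x, 0)
At (2, -1, 3): (45, -42, 0).

(45, -42, 0)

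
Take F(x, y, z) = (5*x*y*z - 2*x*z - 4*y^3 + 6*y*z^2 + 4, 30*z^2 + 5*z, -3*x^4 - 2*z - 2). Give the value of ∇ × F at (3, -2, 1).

(-65, 264, 27)

(∇×F)₁ = ∂F₃/∂y − ∂F₂/∂z = -60*z - 5
(∇×F)₂ = ∂F₁/∂z − ∂F₃/∂x = 12*x^3 + 5*x*y - 2*x + 12*y*z
(∇×F)₃ = ∂F₂/∂x − ∂F₁/∂y = -5*x*z + 12*y^2 - 6*z^2
∇×F = (-60*z - 5, 12*x^3 + 5*x*y - 2*x + 12*y*z, -5*x*z + 12*y^2 - 6*z^2)
At (3, -2, 1): (-65, 264, 27).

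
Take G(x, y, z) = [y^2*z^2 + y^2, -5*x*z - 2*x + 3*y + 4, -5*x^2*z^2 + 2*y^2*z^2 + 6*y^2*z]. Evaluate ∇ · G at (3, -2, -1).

101

∂G₁/∂x = 0
∂G₂/∂y = 3
∂G₃/∂z = -10*x^2*z + 4*y^2*z + 6*y^2
∇·G = -10*x^2*z + 4*y^2*z + 6*y^2 + 3
At (3, -2, -1): 101.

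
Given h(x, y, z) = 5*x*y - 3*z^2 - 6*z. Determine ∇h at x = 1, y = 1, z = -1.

(5, 5, 0)

∂h/∂x = 5*y
∂h/∂y = 5*x
∂h/∂z = -6*z - 6
∇h = (5*y, 5*x, -6*z - 6)
At (1, 1, -1): (5, 5, 0).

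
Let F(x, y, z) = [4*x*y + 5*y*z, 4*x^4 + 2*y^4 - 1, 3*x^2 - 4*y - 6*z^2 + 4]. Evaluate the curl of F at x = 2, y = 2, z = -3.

(∇×F)₁ = ∂F₃/∂y − ∂F₂/∂z = -4
(∇×F)₂ = ∂F₁/∂z − ∂F₃/∂x = -6*x + 5*y
(∇×F)₃ = ∂F₂/∂x − ∂F₁/∂y = 16*x^3 - 4*x - 5*z
∇×F = (-4, -6*x + 5*y, 16*x^3 - 4*x - 5*z)
At (2, 2, -3): (-4, -2, 135).

(-4, -2, 135)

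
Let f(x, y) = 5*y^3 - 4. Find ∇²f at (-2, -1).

-30

∂²f/∂x² = 0
∂²f/∂y² = 30*y
∇²f = 30*y
At (-2, -1): -30.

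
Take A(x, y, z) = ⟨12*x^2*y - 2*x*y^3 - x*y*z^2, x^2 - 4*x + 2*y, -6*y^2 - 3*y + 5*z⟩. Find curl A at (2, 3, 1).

(-39, -12, 62)

(∇×A)₁ = ∂A₃/∂y − ∂A₂/∂z = -12*y - 3
(∇×A)₂ = ∂A₁/∂z − ∂A₃/∂x = -2*x*y*z
(∇×A)₃ = ∂A₂/∂x − ∂A₁/∂y = -12*x^2 + 6*x*y^2 + x*z^2 + 2*x - 4
∇×A = (-12*y - 3, -2*x*y*z, -12*x^2 + 6*x*y^2 + x*z^2 + 2*x - 4)
At (2, 3, 1): (-39, -12, 62).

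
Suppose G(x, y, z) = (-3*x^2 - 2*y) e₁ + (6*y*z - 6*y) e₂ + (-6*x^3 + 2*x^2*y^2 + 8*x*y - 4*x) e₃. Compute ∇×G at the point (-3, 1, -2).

(6, 170, 2)

(∇×G)₁ = ∂G₃/∂y − ∂G₂/∂z = 4*x^2*y + 8*x - 6*y
(∇×G)₂ = ∂G₁/∂z − ∂G₃/∂x = 18*x^2 - 4*x*y^2 - 8*y + 4
(∇×G)₃ = ∂G₂/∂x − ∂G₁/∂y = 2
∇×G = (4*x^2*y + 8*x - 6*y, 18*x^2 - 4*x*y^2 - 8*y + 4, 2)
At (-3, 1, -2): (6, 170, 2).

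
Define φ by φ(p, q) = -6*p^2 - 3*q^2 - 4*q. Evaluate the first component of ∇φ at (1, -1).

(∇φ)_1 = ∂φ/∂p = -12*p
At (1, -1): -12.

-12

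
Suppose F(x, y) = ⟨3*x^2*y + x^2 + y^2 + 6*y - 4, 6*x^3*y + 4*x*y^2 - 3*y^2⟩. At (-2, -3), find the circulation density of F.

-192

∂F₂/∂x = 18*x^2*y + 4*y^2
∂F₁/∂y = 3*x^2 + 2*y + 6
Scalar curl = 18*x^2*y - 3*x^2 + 4*y^2 - 2*y - 6
At (-2, -3): -192.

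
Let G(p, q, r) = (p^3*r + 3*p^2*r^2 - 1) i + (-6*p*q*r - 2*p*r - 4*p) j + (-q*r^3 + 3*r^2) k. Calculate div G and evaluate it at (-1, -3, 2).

∂G₁/∂p = 3*p^2*r + 6*p*r^2
∂G₂/∂q = -6*p*r
∂G₃/∂r = -3*q*r^2 + 6*r
∇·G = 3*p^2*r + 6*p*r^2 - 6*p*r - 3*q*r^2 + 6*r
At (-1, -3, 2): 42.

42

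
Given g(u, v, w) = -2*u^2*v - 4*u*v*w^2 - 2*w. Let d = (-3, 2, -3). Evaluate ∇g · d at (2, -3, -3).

∂g/∂u = -4*u*v - 4*v*w^2
∂g/∂v = -2*u^2 - 4*u*w^2
∂g/∂w = -8*u*v*w - 2
∇g at (2, -3, -3) = (132, -80, -146)
∇g · d = (132)(-3) + (-80)(2) + (-146)(-3) = -118

-118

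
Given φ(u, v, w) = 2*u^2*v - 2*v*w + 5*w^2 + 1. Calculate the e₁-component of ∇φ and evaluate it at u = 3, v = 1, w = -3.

12

(∇φ)_1 = ∂φ/∂u = 4*u*v
At (3, 1, -3): 12.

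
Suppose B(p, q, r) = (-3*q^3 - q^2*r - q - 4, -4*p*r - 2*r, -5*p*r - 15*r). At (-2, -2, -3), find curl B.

(∇×B)₁ = ∂B₃/∂q − ∂B₂/∂r = 4*p + 2
(∇×B)₂ = ∂B₁/∂r − ∂B₃/∂p = -q^2 + 5*r
(∇×B)₃ = ∂B₂/∂p − ∂B₁/∂q = 9*q^2 + 2*q*r - 4*r + 1
∇×B = (4*p + 2, -q^2 + 5*r, 9*q^2 + 2*q*r - 4*r + 1)
At (-2, -2, -3): (-6, -19, 61).

(-6, -19, 61)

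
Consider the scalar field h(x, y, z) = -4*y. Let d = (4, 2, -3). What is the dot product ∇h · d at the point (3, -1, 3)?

-8

∂h/∂x = 0
∂h/∂y = -4
∂h/∂z = 0
∇h at (3, -1, 3) = (0, -4, 0)
∇h · d = (0)(4) + (-4)(2) + (0)(-3) = -8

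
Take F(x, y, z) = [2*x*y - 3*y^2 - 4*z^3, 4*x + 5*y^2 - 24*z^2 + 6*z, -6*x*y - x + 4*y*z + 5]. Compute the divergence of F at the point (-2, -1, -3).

-16

∂F₁/∂x = 2*y
∂F₂/∂y = 10*y
∂F₃/∂z = 4*y
∇·F = 16*y
At (-2, -1, -3): -16.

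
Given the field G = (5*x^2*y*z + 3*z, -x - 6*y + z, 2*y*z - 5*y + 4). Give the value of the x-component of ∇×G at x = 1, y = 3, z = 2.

-2

(∇×G)_1 = ∂G₃/∂y − ∂G₂/∂z
= 2*z - 5 − (1)
= 2*z - 6
At (1, 3, 2): -2.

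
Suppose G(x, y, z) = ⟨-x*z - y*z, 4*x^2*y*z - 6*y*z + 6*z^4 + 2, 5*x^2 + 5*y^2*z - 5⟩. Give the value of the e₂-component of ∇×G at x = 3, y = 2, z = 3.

(∇×G)_2 = ∂G₁/∂z − ∂G₃/∂x
= -x - y − (10*x)
= -11*x - y
At (3, 2, 3): -35.

-35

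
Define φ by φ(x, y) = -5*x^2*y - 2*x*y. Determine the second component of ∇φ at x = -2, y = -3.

-16

(∇φ)_2 = ∂φ/∂y = -5*x^2 - 2*x
At (-2, -3): -16.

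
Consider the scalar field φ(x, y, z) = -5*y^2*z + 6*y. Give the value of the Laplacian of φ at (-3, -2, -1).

10

∂²φ/∂x² = 0
∂²φ/∂y² = -10*z
∂²φ/∂z² = 0
∇²φ = -10*z
At (-3, -2, -1): 10.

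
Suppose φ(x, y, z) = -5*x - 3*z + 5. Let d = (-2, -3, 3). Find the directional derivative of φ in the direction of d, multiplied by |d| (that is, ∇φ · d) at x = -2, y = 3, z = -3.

∂φ/∂x = -5
∂φ/∂y = 0
∂φ/∂z = -3
∇φ at (-2, 3, -3) = (-5, 0, -3)
∇φ · d = (-5)(-2) + (0)(-3) + (-3)(3) = 1

1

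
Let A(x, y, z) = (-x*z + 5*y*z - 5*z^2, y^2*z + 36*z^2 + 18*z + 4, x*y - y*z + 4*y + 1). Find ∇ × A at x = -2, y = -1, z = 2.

(∇×A)₁ = ∂A₃/∂y − ∂A₂/∂z = x - y^2 - 73*z - 14
(∇×A)₂ = ∂A₁/∂z − ∂A₃/∂x = -x + 4*y - 10*z
(∇×A)₃ = ∂A₂/∂x − ∂A₁/∂y = -5*z
∇×A = (x - y^2 - 73*z - 14, -x + 4*y - 10*z, -5*z)
At (-2, -1, 2): (-163, -22, -10).

(-163, -22, -10)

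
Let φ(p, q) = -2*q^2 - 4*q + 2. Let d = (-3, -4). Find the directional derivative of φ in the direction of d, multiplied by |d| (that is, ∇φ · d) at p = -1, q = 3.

64

∂φ/∂p = 0
∂φ/∂q = -4*q - 4
∇φ at (-1, 3) = (0, -16)
∇φ · d = (0)(-3) + (-16)(-4) = 64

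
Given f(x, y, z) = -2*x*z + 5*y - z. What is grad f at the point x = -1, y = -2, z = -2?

∂f/∂x = -2*z
∂f/∂y = 5
∂f/∂z = -2*x - 1
∇f = (-2*z, 5, -2*x - 1)
At (-1, -2, -2): (4, 5, 1).

(4, 5, 1)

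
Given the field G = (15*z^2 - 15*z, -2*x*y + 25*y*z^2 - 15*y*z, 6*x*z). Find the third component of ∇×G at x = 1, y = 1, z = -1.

-2

(∇×G)_3 = ∂G₂/∂x − ∂G₁/∂y
= -2*y − (0)
= -2*y
At (1, 1, -1): -2.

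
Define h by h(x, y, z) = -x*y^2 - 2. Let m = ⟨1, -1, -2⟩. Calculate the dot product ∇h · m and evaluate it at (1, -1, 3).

-3

∂h/∂x = -y^2
∂h/∂y = -2*x*y
∂h/∂z = 0
∇h at (1, -1, 3) = (-1, 2, 0)
∇h · m = (-1)(1) + (2)(-1) + (0)(-2) = -3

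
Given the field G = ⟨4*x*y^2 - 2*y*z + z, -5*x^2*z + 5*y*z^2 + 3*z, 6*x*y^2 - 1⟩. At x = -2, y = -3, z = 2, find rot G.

(149, -47, -4)

(∇×G)₁ = ∂G₃/∂y − ∂G₂/∂z = 5*x^2 + 12*x*y - 10*y*z - 3
(∇×G)₂ = ∂G₁/∂z − ∂G₃/∂x = -6*y^2 - 2*y + 1
(∇×G)₃ = ∂G₂/∂x − ∂G₁/∂y = -8*x*y - 10*x*z + 2*z
∇×G = (5*x^2 + 12*x*y - 10*y*z - 3, -6*y^2 - 2*y + 1, -8*x*y - 10*x*z + 2*z)
At (-2, -3, 2): (149, -47, -4).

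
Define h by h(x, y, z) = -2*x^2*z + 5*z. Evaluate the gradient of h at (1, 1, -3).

∂h/∂x = -4*x*z
∂h/∂y = 0
∂h/∂z = -2*x^2 + 5
∇h = (-4*x*z, 0, -2*x^2 + 5)
At (1, 1, -3): (12, 0, 3).

(12, 0, 3)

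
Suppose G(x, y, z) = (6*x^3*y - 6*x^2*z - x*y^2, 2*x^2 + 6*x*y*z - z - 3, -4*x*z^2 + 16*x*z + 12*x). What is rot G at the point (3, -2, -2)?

(37, -18, -138)

(∇×G)₁ = ∂G₃/∂y − ∂G₂/∂z = -6*x*y + 1
(∇×G)₂ = ∂G₁/∂z − ∂G₃/∂x = -6*x^2 + 4*z^2 - 16*z - 12
(∇×G)₃ = ∂G₂/∂x − ∂G₁/∂y = -6*x^3 + 2*x*y + 4*x + 6*y*z
∇×G = (-6*x*y + 1, -6*x^2 + 4*z^2 - 16*z - 12, -6*x^3 + 2*x*y + 4*x + 6*y*z)
At (3, -2, -2): (37, -18, -138).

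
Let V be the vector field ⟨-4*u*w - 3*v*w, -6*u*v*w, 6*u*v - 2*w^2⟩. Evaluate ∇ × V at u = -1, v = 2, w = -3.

(-18, -14, 27)

(∇×V)₁ = ∂V₃/∂v − ∂V₂/∂w = 6*u*v + 6*u
(∇×V)₂ = ∂V₁/∂w − ∂V₃/∂u = -4*u - 9*v
(∇×V)₃ = ∂V₂/∂u − ∂V₁/∂v = -6*v*w + 3*w
∇×V = (6*u*v + 6*u, -4*u - 9*v, -6*v*w + 3*w)
At (-1, 2, -3): (-18, -14, 27).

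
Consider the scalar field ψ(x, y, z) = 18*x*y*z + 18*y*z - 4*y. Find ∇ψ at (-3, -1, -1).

(18, 32, 36)

∂ψ/∂x = 18*y*z
∂ψ/∂y = 18*x*z + 18*z - 4
∂ψ/∂z = 18*x*y + 18*y
∇ψ = (18*y*z, 18*x*z + 18*z - 4, 18*x*y + 18*y)
At (-3, -1, -1): (18, 32, 36).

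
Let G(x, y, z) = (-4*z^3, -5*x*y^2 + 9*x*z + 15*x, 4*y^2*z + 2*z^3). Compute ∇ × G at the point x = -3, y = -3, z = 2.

(-21, -48, -12)

(∇×G)₁ = ∂G₃/∂y − ∂G₂/∂z = -9*x + 8*y*z
(∇×G)₂ = ∂G₁/∂z − ∂G₃/∂x = -12*z^2
(∇×G)₃ = ∂G₂/∂x − ∂G₁/∂y = -5*y^2 + 9*z + 15
∇×G = (-9*x + 8*y*z, -12*z^2, -5*y^2 + 9*z + 15)
At (-3, -3, 2): (-21, -48, -12).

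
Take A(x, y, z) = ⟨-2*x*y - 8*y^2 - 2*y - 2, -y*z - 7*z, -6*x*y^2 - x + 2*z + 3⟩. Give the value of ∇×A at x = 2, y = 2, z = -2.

(-39, 25, 38)

(∇×A)₁ = ∂A₃/∂y − ∂A₂/∂z = -12*x*y + y + 7
(∇×A)₂ = ∂A₁/∂z − ∂A₃/∂x = 6*y^2 + 1
(∇×A)₃ = ∂A₂/∂x − ∂A₁/∂y = 2*x + 16*y + 2
∇×A = (-12*x*y + y + 7, 6*y^2 + 1, 2*x + 16*y + 2)
At (2, 2, -2): (-39, 25, 38).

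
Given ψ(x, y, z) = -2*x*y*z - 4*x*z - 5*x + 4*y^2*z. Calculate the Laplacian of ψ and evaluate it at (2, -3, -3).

∂²ψ/∂x² = 0
∂²ψ/∂y² = 8*z
∂²ψ/∂z² = 0
∇²ψ = 8*z
At (2, -3, -3): -24.

-24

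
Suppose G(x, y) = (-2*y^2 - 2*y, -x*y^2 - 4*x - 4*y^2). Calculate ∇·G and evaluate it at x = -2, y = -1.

4

∂G₁/∂x = 0
∂G₂/∂y = -2*x*y - 8*y
∇·G = -2*x*y - 8*y
At (-2, -1): 4.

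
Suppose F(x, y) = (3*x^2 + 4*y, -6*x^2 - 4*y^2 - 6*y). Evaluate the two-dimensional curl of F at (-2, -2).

∂F₂/∂x = -12*x
∂F₁/∂y = 4
Scalar curl = -12*x - 4
At (-2, -2): 20.

20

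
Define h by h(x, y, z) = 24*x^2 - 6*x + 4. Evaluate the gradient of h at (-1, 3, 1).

∂h/∂x = 48*x - 6
∂h/∂y = 0
∂h/∂z = 0
∇h = (48*x - 6, 0, 0)
At (-1, 3, 1): (-54, 0, 0).

(-54, 0, 0)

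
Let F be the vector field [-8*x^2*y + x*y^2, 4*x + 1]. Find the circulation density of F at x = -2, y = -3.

24

∂F₂/∂x = 4
∂F₁/∂y = -8*x^2 + 2*x*y
Scalar curl = 8*x^2 - 2*x*y + 4
At (-2, -3): 24.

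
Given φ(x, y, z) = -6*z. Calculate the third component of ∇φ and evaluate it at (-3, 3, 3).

-6

(∇φ)_3 = ∂φ/∂z = -6
At (-3, 3, 3): -6.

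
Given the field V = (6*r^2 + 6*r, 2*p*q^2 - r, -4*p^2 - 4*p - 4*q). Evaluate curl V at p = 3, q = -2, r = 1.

(-3, 46, 8)

(∇×V)₁ = ∂V₃/∂q − ∂V₂/∂r = -3
(∇×V)₂ = ∂V₁/∂r − ∂V₃/∂p = 8*p + 12*r + 10
(∇×V)₃ = ∂V₂/∂p − ∂V₁/∂q = 2*q^2
∇×V = (-3, 8*p + 12*r + 10, 2*q^2)
At (3, -2, 1): (-3, 46, 8).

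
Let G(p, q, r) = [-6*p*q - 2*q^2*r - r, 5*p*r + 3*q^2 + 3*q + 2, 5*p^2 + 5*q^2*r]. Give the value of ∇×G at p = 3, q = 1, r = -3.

(-45, -33, -9)

(∇×G)₁ = ∂G₃/∂q − ∂G₂/∂r = -5*p + 10*q*r
(∇×G)₂ = ∂G₁/∂r − ∂G₃/∂p = -10*p - 2*q^2 - 1
(∇×G)₃ = ∂G₂/∂p − ∂G₁/∂q = 6*p + 4*q*r + 5*r
∇×G = (-5*p + 10*q*r, -10*p - 2*q^2 - 1, 6*p + 4*q*r + 5*r)
At (3, 1, -3): (-45, -33, -9).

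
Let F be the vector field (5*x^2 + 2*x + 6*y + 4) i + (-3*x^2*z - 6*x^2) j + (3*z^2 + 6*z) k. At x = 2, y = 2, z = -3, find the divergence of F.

∂F₁/∂x = 10*x + 2
∂F₂/∂y = 0
∂F₃/∂z = 6*z + 6
∇·F = 10*x + 6*z + 8
At (2, 2, -3): 10.

10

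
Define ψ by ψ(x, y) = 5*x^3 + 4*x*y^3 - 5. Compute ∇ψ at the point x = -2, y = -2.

∂ψ/∂x = 15*x^2 + 4*y^3
∂ψ/∂y = 12*x*y^2
∇ψ = (15*x^2 + 4*y^3, 12*x*y^2)
At (-2, -2): (28, -96).

(28, -96)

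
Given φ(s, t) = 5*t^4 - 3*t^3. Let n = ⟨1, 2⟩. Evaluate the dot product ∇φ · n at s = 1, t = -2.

∂φ/∂s = 0
∂φ/∂t = 20*t^3 - 9*t^2
∇φ at (1, -2) = (0, -196)
∇φ · n = (0)(1) + (-196)(2) = -392

-392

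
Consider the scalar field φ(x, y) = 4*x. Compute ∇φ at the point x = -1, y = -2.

∂φ/∂x = 4
∂φ/∂y = 0
∇φ = (4, 0)
At (-1, -2): (4, 0).

(4, 0)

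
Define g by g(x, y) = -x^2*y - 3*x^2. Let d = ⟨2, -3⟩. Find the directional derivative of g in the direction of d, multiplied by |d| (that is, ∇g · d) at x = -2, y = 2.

∂g/∂x = -2*x*y - 6*x
∂g/∂y = -x^2
∇g at (-2, 2) = (20, -4)
∇g · d = (20)(2) + (-4)(-3) = 52

52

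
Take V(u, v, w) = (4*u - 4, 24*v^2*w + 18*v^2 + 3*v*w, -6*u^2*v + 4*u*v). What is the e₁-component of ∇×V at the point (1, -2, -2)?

(∇×V)_1 = ∂V₃/∂v − ∂V₂/∂w
= -6*u^2 + 4*u − (24*v^2 + 3*v)
= -6*u^2 + 4*u - 24*v^2 - 3*v
At (1, -2, -2): -92.

-92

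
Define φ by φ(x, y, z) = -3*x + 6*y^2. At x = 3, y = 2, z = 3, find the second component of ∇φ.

(∇φ)_2 = ∂φ/∂y = 12*y
At (3, 2, 3): 24.

24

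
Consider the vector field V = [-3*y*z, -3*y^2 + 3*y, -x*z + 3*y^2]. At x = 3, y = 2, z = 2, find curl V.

(12, -4, 6)

(∇×V)₁ = ∂V₃/∂y − ∂V₂/∂z = 6*y
(∇×V)₂ = ∂V₁/∂z − ∂V₃/∂x = -3*y + z
(∇×V)₃ = ∂V₂/∂x − ∂V₁/∂y = 3*z
∇×V = (6*y, -3*y + z, 3*z)
At (3, 2, 2): (12, -4, 6).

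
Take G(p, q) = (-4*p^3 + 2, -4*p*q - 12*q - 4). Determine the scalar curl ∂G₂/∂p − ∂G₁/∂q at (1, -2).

8

∂G₂/∂p = -4*q
∂G₁/∂q = 0
Scalar curl = -4*q
At (1, -2): 8.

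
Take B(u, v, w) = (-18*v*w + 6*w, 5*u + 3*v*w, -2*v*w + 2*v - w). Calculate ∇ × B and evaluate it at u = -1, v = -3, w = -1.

(13, 60, -13)

(∇×B)₁ = ∂B₃/∂v − ∂B₂/∂w = -3*v - 2*w + 2
(∇×B)₂ = ∂B₁/∂w − ∂B₃/∂u = -18*v + 6
(∇×B)₃ = ∂B₂/∂u − ∂B₁/∂v = 18*w + 5
∇×B = (-3*v - 2*w + 2, -18*v + 6, 18*w + 5)
At (-1, -3, -1): (13, 60, -13).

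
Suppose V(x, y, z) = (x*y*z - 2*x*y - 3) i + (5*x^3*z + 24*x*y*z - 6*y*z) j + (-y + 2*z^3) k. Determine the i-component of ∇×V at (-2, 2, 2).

147

(∇×V)_1 = ∂V₃/∂y − ∂V₂/∂z
= -1 − (5*x^3 + 24*x*y - 6*y)
= -5*x^3 - 24*x*y + 6*y - 1
At (-2, 2, 2): 147.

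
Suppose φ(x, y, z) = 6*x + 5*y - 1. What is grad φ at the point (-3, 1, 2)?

(6, 5, 0)

∂φ/∂x = 6
∂φ/∂y = 5
∂φ/∂z = 0
∇φ = (6, 5, 0)
At (-3, 1, 2): (6, 5, 0).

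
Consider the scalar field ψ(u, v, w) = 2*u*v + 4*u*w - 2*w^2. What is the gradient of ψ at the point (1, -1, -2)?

(-10, 2, 12)

∂ψ/∂u = 2*v + 4*w
∂ψ/∂v = 2*u
∂ψ/∂w = 4*u - 4*w
∇ψ = (2*v + 4*w, 2*u, 4*u - 4*w)
At (1, -1, -2): (-10, 2, 12).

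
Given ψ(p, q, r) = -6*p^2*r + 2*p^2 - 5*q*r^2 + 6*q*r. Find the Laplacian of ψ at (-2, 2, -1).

∂²ψ/∂p² = 4*(-3*r + 1)
∂²ψ/∂q² = 0
∂²ψ/∂r² = -10*q
∇²ψ = -10*q - 12*r + 4
At (-2, 2, -1): -4.

-4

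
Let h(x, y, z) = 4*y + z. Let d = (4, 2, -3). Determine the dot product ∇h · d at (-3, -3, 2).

∂h/∂x = 0
∂h/∂y = 4
∂h/∂z = 1
∇h at (-3, -3, 2) = (0, 4, 1)
∇h · d = (0)(4) + (4)(2) + (1)(-3) = 5

5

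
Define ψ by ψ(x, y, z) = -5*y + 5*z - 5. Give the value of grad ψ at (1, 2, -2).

∂ψ/∂x = 0
∂ψ/∂y = -5
∂ψ/∂z = 5
∇ψ = (0, -5, 5)
At (1, 2, -2): (0, -5, 5).

(0, -5, 5)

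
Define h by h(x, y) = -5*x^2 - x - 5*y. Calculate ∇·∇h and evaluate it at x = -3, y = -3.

∂²h/∂x² = -10
∂²h/∂y² = 0
∇²h = -10
At (-3, -3): -10.

-10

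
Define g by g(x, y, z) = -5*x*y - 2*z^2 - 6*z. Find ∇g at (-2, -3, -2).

(15, 10, 2)

∂g/∂x = -5*y
∂g/∂y = -5*x
∂g/∂z = -4*z - 6
∇g = (-5*y, -5*x, -4*z - 6)
At (-2, -3, -2): (15, 10, 2).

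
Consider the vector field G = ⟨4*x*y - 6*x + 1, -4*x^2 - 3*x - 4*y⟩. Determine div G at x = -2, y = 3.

∂G₁/∂x = 4*y - 6
∂G₂/∂y = -4
∇·G = 4*y - 10
At (-2, 3): 2.

2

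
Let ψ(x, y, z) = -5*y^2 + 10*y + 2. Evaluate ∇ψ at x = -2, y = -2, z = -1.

∂ψ/∂x = 0
∂ψ/∂y = -10*y + 10
∂ψ/∂z = 0
∇ψ = (0, -10*y + 10, 0)
At (-2, -2, -1): (0, 30, 0).

(0, 30, 0)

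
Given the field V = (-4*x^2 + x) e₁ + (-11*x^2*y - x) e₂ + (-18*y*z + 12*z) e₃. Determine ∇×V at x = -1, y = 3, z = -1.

(18, 0, 65)

(∇×V)₁ = ∂V₃/∂y − ∂V₂/∂z = -18*z
(∇×V)₂ = ∂V₁/∂z − ∂V₃/∂x = 0
(∇×V)₃ = ∂V₂/∂x − ∂V₁/∂y = -22*x*y - 1
∇×V = (-18*z, 0, -22*x*y - 1)
At (-1, 3, -1): (18, 0, 65).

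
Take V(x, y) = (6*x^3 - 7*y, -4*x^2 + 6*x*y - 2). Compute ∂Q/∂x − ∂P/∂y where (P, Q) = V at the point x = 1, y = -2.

-13

∂V₂/∂x = -8*x + 6*y
∂V₁/∂y = -7
Scalar curl = -8*x + 6*y + 7
At (1, -2): -13.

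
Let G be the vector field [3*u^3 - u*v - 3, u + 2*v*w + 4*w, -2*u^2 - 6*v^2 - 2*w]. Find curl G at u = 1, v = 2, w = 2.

(∇×G)₁ = ∂G₃/∂v − ∂G₂/∂w = -14*v - 4
(∇×G)₂ = ∂G₁/∂w − ∂G₃/∂u = 4*u
(∇×G)₃ = ∂G₂/∂u − ∂G₁/∂v = u + 1
∇×G = (-14*v - 4, 4*u, u + 1)
At (1, 2, 2): (-32, 4, 2).

(-32, 4, 2)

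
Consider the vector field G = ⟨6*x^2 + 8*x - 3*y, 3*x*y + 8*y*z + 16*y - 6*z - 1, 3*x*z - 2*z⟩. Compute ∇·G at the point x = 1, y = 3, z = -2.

24

∂G₁/∂x = 12*x + 8
∂G₂/∂y = 3*x + 8*z + 16
∂G₃/∂z = 3*x - 2
∇·G = 18*x + 8*z + 22
At (1, 3, -2): 24.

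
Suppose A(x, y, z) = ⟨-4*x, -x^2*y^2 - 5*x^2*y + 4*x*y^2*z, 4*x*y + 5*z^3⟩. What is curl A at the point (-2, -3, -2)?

(∇×A)₁ = ∂A₃/∂y − ∂A₂/∂z = -4*x*y^2 + 4*x
(∇×A)₂ = ∂A₁/∂z − ∂A₃/∂x = -4*y
(∇×A)₃ = ∂A₂/∂x − ∂A₁/∂y = -2*x*y^2 - 10*x*y + 4*y^2*z
∇×A = (-4*x*y^2 + 4*x, -4*y, -2*x*y^2 - 10*x*y + 4*y^2*z)
At (-2, -3, -2): (64, 12, -96).

(64, 12, -96)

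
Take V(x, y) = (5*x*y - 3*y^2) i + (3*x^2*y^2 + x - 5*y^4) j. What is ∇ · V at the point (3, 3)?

-363

∂V₁/∂x = 5*y
∂V₂/∂y = 6*x^2*y - 20*y^3
∇·V = 6*x^2*y - 20*y^3 + 5*y
At (3, 3): -363.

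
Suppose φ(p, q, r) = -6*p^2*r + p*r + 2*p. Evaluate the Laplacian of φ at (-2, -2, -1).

∂²φ/∂p² = -12*r
∂²φ/∂q² = 0
∂²φ/∂r² = 0
∇²φ = -12*r
At (-2, -2, -1): 12.

12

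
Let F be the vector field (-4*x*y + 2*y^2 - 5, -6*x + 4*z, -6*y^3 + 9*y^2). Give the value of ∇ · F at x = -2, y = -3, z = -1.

∂F₁/∂x = -4*y
∂F₂/∂y = 0
∂F₃/∂z = 0
∇·F = -4*y
At (-2, -3, -1): 12.

12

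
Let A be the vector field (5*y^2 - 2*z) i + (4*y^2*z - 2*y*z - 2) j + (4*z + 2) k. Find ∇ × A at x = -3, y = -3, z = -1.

(-42, -2, 30)

(∇×A)₁ = ∂A₃/∂y − ∂A₂/∂z = -4*y^2 + 2*y
(∇×A)₂ = ∂A₁/∂z − ∂A₃/∂x = -2
(∇×A)₃ = ∂A₂/∂x − ∂A₁/∂y = -10*y
∇×A = (-4*y^2 + 2*y, -2, -10*y)
At (-3, -3, -1): (-42, -2, 30).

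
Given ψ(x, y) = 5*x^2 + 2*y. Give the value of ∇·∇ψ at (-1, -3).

∂²ψ/∂x² = 10
∂²ψ/∂y² = 0
∇²ψ = 10
At (-1, -3): 10.

10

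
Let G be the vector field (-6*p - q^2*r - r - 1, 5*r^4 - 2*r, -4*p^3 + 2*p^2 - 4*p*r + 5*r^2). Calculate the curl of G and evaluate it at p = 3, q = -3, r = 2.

(∇×G)₁ = ∂G₃/∂q − ∂G₂/∂r = -20*r^3 + 2
(∇×G)₂ = ∂G₁/∂r − ∂G₃/∂p = 12*p^2 - 4*p - q^2 + 4*r - 1
(∇×G)₃ = ∂G₂/∂p − ∂G₁/∂q = 2*q*r
∇×G = (-20*r^3 + 2, 12*p^2 - 4*p - q^2 + 4*r - 1, 2*q*r)
At (3, -3, 2): (-158, 94, -12).

(-158, 94, -12)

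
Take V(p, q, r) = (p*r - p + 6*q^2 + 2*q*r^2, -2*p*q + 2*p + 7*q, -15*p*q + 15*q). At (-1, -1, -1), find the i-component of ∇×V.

(∇×V)_1 = ∂V₃/∂q − ∂V₂/∂r
= -15*p + 15 − (0)
= -15*p + 15
At (-1, -1, -1): 30.

30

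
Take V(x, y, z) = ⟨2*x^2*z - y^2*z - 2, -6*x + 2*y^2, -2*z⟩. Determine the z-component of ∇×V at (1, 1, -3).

(∇×V)_3 = ∂V₂/∂x − ∂V₁/∂y
= -6 − (-2*y*z)
= 2*y*z - 6
At (1, 1, -3): -12.

-12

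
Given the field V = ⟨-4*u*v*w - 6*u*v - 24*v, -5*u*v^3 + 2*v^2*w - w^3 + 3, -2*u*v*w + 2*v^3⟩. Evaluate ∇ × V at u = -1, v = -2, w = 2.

(32, -16, 50)

(∇×V)₁ = ∂V₃/∂v − ∂V₂/∂w = -2*u*w + 4*v^2 + 3*w^2
(∇×V)₂ = ∂V₁/∂w − ∂V₃/∂u = -4*u*v + 2*v*w
(∇×V)₃ = ∂V₂/∂u − ∂V₁/∂v = 4*u*w + 6*u - 5*v^3 + 24
∇×V = (-2*u*w + 4*v^2 + 3*w^2, -4*u*v + 2*v*w, 4*u*w + 6*u - 5*v^3 + 24)
At (-1, -2, 2): (32, -16, 50).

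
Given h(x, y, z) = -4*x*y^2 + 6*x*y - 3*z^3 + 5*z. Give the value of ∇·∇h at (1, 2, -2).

∂²h/∂x² = 0
∂²h/∂y² = -8*x
∂²h/∂z² = -18*z
∇²h = -8*x - 18*z
At (1, 2, -2): 28.

28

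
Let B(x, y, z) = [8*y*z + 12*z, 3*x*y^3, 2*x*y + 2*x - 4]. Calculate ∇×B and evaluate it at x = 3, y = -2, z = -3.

(6, -2, 0)

(∇×B)₁ = ∂B₃/∂y − ∂B₂/∂z = 2*x
(∇×B)₂ = ∂B₁/∂z − ∂B₃/∂x = 6*y + 10
(∇×B)₃ = ∂B₂/∂x − ∂B₁/∂y = 3*y^3 - 8*z
∇×B = (2*x, 6*y + 10, 3*y^3 - 8*z)
At (3, -2, -3): (6, -2, 0).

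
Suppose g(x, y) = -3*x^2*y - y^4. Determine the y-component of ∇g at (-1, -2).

29

(∇g)_2 = ∂g/∂y = -3*x^2 - 4*y^3
At (-1, -2): 29.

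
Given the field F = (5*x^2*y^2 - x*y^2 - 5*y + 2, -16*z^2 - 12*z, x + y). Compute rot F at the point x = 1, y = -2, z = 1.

(∇×F)₁ = ∂F₃/∂y − ∂F₂/∂z = 32*z + 13
(∇×F)₂ = ∂F₁/∂z − ∂F₃/∂x = -1
(∇×F)₃ = ∂F₂/∂x − ∂F₁/∂y = -10*x^2*y + 2*x*y + 5
∇×F = (32*z + 13, -1, -10*x^2*y + 2*x*y + 5)
At (1, -2, 1): (45, -1, 21).

(45, -1, 21)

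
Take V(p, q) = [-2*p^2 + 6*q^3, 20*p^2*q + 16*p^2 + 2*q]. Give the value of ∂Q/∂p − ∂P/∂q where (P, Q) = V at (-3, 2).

-408

∂V₂/∂p = 40*p*q + 32*p
∂V₁/∂q = 18*q^2
Scalar curl = 40*p*q + 32*p - 18*q^2
At (-3, 2): -408.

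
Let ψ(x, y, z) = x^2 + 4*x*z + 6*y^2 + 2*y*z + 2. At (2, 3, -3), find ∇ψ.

(-8, 30, 14)

∂ψ/∂x = 2*x + 4*z
∂ψ/∂y = 12*y + 2*z
∂ψ/∂z = 4*x + 2*y
∇ψ = (2*x + 4*z, 12*y + 2*z, 4*x + 2*y)
At (2, 3, -3): (-8, 30, 14).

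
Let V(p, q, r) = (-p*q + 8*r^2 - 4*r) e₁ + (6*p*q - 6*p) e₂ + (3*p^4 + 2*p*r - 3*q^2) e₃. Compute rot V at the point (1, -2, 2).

(12, 12, -17)

(∇×V)₁ = ∂V₃/∂q − ∂V₂/∂r = -6*q
(∇×V)₂ = ∂V₁/∂r − ∂V₃/∂p = -12*p^3 + 14*r - 4
(∇×V)₃ = ∂V₂/∂p − ∂V₁/∂q = p + 6*q - 6
∇×V = (-6*q, -12*p^3 + 14*r - 4, p + 6*q - 6)
At (1, -2, 2): (12, 12, -17).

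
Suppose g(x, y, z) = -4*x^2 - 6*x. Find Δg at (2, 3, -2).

-8

∂²g/∂x² = -8
∂²g/∂y² = 0
∂²g/∂z² = 0
∇²g = -8
At (2, 3, -2): -8.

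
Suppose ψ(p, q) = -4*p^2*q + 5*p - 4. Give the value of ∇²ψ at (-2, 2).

∂²ψ/∂p² = -8*q
∂²ψ/∂q² = 0
∇²ψ = -8*q
At (-2, 2): -16.

-16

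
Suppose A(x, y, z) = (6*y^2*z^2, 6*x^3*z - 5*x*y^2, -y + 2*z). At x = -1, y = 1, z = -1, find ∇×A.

(5, -12, -35)

(∇×A)₁ = ∂A₃/∂y − ∂A₂/∂z = -6*x^3 - 1
(∇×A)₂ = ∂A₁/∂z − ∂A₃/∂x = 12*y^2*z
(∇×A)₃ = ∂A₂/∂x − ∂A₁/∂y = 18*x^2*z - 5*y^2 - 12*y*z^2
∇×A = (-6*x^3 - 1, 12*y^2*z, 18*x^2*z - 5*y^2 - 12*y*z^2)
At (-1, 1, -1): (5, -12, -35).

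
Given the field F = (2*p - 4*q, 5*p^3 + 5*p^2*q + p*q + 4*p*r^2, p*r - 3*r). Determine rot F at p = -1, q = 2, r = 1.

(∇×F)₁ = ∂F₃/∂q − ∂F₂/∂r = -8*p*r
(∇×F)₂ = ∂F₁/∂r − ∂F₃/∂p = -r
(∇×F)₃ = ∂F₂/∂p − ∂F₁/∂q = 15*p^2 + 10*p*q + q + 4*r^2 + 4
∇×F = (-8*p*r, -r, 15*p^2 + 10*p*q + q + 4*r^2 + 4)
At (-1, 2, 1): (8, -1, 5).

(8, -1, 5)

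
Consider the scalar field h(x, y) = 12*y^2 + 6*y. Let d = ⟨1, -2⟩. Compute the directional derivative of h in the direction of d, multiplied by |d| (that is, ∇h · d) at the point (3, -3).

132

∂h/∂x = 0
∂h/∂y = 24*y + 6
∇h at (3, -3) = (0, -66)
∇h · d = (0)(1) + (-66)(-2) = 132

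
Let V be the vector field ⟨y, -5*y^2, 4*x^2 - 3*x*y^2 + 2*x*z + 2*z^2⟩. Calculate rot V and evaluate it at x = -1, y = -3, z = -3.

(∇×V)₁ = ∂V₃/∂y − ∂V₂/∂z = -6*x*y
(∇×V)₂ = ∂V₁/∂z − ∂V₃/∂x = -8*x + 3*y^2 - 2*z
(∇×V)₃ = ∂V₂/∂x − ∂V₁/∂y = -1
∇×V = (-6*x*y, -8*x + 3*y^2 - 2*z, -1)
At (-1, -3, -3): (-18, 41, -1).

(-18, 41, -1)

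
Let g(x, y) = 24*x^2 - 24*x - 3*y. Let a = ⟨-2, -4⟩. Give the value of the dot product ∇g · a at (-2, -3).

252

∂g/∂x = 48*x - 24
∂g/∂y = -3
∇g at (-2, -3) = (-120, -3)
∇g · a = (-120)(-2) + (-3)(-4) = 252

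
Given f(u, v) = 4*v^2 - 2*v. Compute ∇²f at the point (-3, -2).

8

∂²f/∂u² = 0
∂²f/∂v² = 8
∇²f = 8
At (-3, -2): 8.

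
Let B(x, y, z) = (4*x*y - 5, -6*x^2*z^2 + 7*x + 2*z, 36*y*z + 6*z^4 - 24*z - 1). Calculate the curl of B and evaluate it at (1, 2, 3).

(∇×B)₁ = ∂B₃/∂y − ∂B₂/∂z = 12*x^2*z + 36*z - 2
(∇×B)₂ = ∂B₁/∂z − ∂B₃/∂x = 0
(∇×B)₃ = ∂B₂/∂x − ∂B₁/∂y = -12*x*z^2 - 4*x + 7
∇×B = (12*x^2*z + 36*z - 2, 0, -12*x*z^2 - 4*x + 7)
At (1, 2, 3): (142, 0, -105).

(142, 0, -105)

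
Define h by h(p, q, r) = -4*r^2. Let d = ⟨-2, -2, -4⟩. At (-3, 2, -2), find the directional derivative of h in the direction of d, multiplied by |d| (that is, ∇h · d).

-64

∂h/∂p = 0
∂h/∂q = 0
∂h/∂r = -8*r
∇h at (-3, 2, -2) = (0, 0, 16)
∇h · d = (0)(-2) + (0)(-2) + (16)(-4) = -64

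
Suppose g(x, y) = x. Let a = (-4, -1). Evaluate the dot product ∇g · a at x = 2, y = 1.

∂g/∂x = 1
∂g/∂y = 0
∇g at (2, 1) = (1, 0)
∇g · a = (1)(-4) + (0)(-1) = -4

-4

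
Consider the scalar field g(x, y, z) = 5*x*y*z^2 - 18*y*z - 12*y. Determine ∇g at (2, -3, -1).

(-15, 16, 114)

∂g/∂x = 5*y*z^2
∂g/∂y = 5*x*z^2 - 18*z - 12
∂g/∂z = 10*x*y*z - 18*y
∇g = (5*y*z^2, 5*x*z^2 - 18*z - 12, 10*x*y*z - 18*y)
At (2, -3, -1): (-15, 16, 114).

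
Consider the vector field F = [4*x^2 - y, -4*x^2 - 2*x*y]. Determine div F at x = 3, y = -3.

∂F₁/∂x = 8*x
∂F₂/∂y = -2*x
∇·F = 6*x
At (3, -3): 18.

18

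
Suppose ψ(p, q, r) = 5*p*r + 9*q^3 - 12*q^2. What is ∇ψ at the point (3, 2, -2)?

(-10, 60, 15)

∂ψ/∂p = 5*r
∂ψ/∂q = 27*q^2 - 24*q
∂ψ/∂r = 5*p
∇ψ = (5*r, 27*q^2 - 24*q, 5*p)
At (3, 2, -2): (-10, 60, 15).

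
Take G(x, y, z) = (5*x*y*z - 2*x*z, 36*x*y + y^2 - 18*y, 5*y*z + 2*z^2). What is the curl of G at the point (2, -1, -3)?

(∇×G)₁ = ∂G₃/∂y − ∂G₂/∂z = 5*z
(∇×G)₂ = ∂G₁/∂z − ∂G₃/∂x = 5*x*y - 2*x
(∇×G)₃ = ∂G₂/∂x − ∂G₁/∂y = -5*x*z + 36*y
∇×G = (5*z, 5*x*y - 2*x, -5*x*z + 36*y)
At (2, -1, -3): (-15, -14, -6).

(-15, -14, -6)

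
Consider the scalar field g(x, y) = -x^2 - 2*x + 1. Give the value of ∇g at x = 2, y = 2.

(-6, 0)

∂g/∂x = -2*x - 2
∂g/∂y = 0
∇g = (-2*x - 2, 0)
At (2, 2): (-6, 0).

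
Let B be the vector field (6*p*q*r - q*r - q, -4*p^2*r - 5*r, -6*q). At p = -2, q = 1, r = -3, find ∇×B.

(15, -13, -86)

(∇×B)₁ = ∂B₃/∂q − ∂B₂/∂r = 4*p^2 - 1
(∇×B)₂ = ∂B₁/∂r − ∂B₃/∂p = 6*p*q - q
(∇×B)₃ = ∂B₂/∂p − ∂B₁/∂q = -14*p*r + r + 1
∇×B = (4*p^2 - 1, 6*p*q - q, -14*p*r + r + 1)
At (-2, 1, -3): (15, -13, -86).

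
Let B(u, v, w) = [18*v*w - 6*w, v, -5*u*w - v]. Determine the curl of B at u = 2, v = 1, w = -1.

(∇×B)₁ = ∂B₃/∂v − ∂B₂/∂w = -1
(∇×B)₂ = ∂B₁/∂w − ∂B₃/∂u = 18*v + 5*w - 6
(∇×B)₃ = ∂B₂/∂u − ∂B₁/∂v = -18*w
∇×B = (-1, 18*v + 5*w - 6, -18*w)
At (2, 1, -1): (-1, 7, 18).

(-1, 7, 18)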